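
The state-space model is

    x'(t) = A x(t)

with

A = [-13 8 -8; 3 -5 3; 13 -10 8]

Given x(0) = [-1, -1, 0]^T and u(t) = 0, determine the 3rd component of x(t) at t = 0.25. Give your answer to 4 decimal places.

det(sI - A) = s^3 - (tr A)s^2 + (M11 + M22 + M33)s - det A, where Mii is the 2×2 principal minor of A obtained by deleting row i and column i.
tr A = (-13) + (-5) + 8 = -10; M11 = (-5)·8 - 3·(-10) = -40 - (-30) = -10; M22 = (-13)·8 - (-8)·13 = -104 - (-104) = 0; M33 = (-13)·(-5) - 8·3 = 65 - 24 = 41; sum of minors = 31.
det A = (-13)·((-5)·8 - 3·(-10)) - 8·(3·8 - 3·13) + (-8)·(3·(-10) - (-5)·13) = (-13)·(-10) - 8·(-15) + (-8)·35 = -30.
So p(s) = det(sI - A) = s^3 + 10s^2 + 31s + 30.
Rational-root test: any integer root divides 30. Testing small divisors, s = -2 works: p(-2) = -8 + 40 + (-62) + 30 = 0, so (s + 2) is a factor.
Dividing, p(s) = (s + 2)(s^2 + 8s + 15).
Factor s^2 + 8s + 15: two numbers with sum -8 and product 15 are -3 and -5, so s^2 + 8s + 15 = (s + 3)(s + 5).
Hence p(s) = (s + 2) (s + 3) (s + 5), with roots -5, -3, -2.
The eigenvalues -5, -3, -2 are distinct and real, so A is diagonalisable and x(t) = e^{At} x(0) = V diag(e^{λ_i t}) V^{-1} x(0), where the columns of V are the eigenvectors.
λ = -5: A - (-5)I = [[-8, 8, -8], [3, 0, 3], [13, -10, 13]]. v must be orthogonal to every row; (row 1) × (row 2) = [24, 0, -24], so take v_1 = [1, 0, -1]^T.
λ = -3: A - (-3)I = [[-10, 8, -8], [3, -2, 3], [13, -10, 11]]. v must be orthogonal to every row; (row 1) × (row 2) = [8, 6, -4], so take v_2 = [4, 3, -2]^T.
λ = -2: A - (-2)I = [[-11, 8, -8], [3, -3, 3], [13, -10, 10]]. v must be orthogonal to every row; (row 1) × (row 2) = [0, 9, 9], so take v_3 = [0, 1, 1]^T.
V = [v_1 v_2 v_3] = [[1, 4, 0], [0, 3, 1], [-1, -2, 1]] has det V = 1, so V^{-1} = adj(V)/det V = [[5, -4, 4], [-1, 1, -1], [3, -2, 3]].
Modal coordinates z(0) = V^{-1} x(0): 5·(-1) + (-4)·(-1) + 4·0 = -1; (-1)·(-1) + 1·(-1) + (-1)·0 = 0; 3·(-1) + (-2)·(-1) + 3·0 = -1; so z(0) = [-1, 0, -1]^T.
x_3(t) = Σ_i (v_i)_3 · z_i(0) · e^{λ_i t} (row 3 of V times the modal terms).
x_3(0.25) = (-1)·(-1)·e^{-5·0.25} + (-2)·0·e^{-3·0.25} + 1·(-1)·e^{-2·0.25} = 1·0.286505 + 0·0.472367 + (-1)·0.606531 = -0.3200.

-0.3200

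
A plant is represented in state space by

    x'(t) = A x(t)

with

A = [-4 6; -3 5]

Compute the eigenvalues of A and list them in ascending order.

-1, 2

det(sI - A) = s^2 - (tr A)s + det A, with tr A = (-4) + 5 = 1 and det A = (-4)·5 - 6·(-3) = -20 - (-18) = -2.
So p(s) = det(sI - A) = s^2 - s - 2.
Factor s^2 - s - 2: two numbers with sum 1 and product -2 are 2 and -1, so s^2 - s - 2 = (s - 2)(s + 1).
Hence p(s) = (s - 2) (s + 1), with roots -1, 2.
At least one eigenvalue has non-negative real part, so the system is not asymptotically stable.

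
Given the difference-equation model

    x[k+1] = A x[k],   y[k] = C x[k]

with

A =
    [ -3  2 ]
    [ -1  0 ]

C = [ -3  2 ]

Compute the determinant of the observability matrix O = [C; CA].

CA = [[7, -6]]
Observability matrix O = [C; CA] = [[-3, 2], [7, -6]]
det(O) = (-3)·(-6) - 2·7 = 18 - 14 = 4
Since det(O) ≠ 0, rank(O) = 2 and the system is completely observable.

4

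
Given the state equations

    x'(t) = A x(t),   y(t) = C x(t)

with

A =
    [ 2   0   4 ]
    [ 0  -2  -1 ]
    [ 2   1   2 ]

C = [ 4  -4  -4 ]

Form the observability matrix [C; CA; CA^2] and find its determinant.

-640

CA = [[0, 4, 12]]
CA^2 = [[24, 4, 20]]
Observability matrix O = [C; CA; CA^2] = [[4, -4, -4], [0, 4, 12], [24, 4, 20]]
Expanding along the first row, det(O) = 4·(4·20 - 12·4) - (-4)·(0·20 - 12·24) + (-4)·(0·4 - 4·24) = 4·32 - (-4)·(-288) + (-4)·(-96) = -640
Since det(O) ≠ 0, rank(O) = 3 and the system is completely observable.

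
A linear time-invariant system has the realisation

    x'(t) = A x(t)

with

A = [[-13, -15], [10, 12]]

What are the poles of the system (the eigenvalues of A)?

-3, 2

det(sI - A) = s^2 - (tr A)s + det A, with tr A = (-13) + 12 = -1 and det A = (-13)·12 - (-15)·10 = -156 - (-150) = -6.
So p(s) = det(sI - A) = s^2 + s - 6.
Factor s^2 + s - 6: two numbers with sum -1 and product -6 are 2 and -3, so s^2 + s - 6 = (s - 2)(s + 3).
Hence p(s) = (s - 2) (s + 3), with roots -3, 2.
At least one eigenvalue has non-negative real part, so the system is not asymptotically stable.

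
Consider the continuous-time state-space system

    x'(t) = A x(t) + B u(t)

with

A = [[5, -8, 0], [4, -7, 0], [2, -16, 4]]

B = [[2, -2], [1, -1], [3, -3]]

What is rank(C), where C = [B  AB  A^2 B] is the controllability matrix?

2

AB = [[2, -2], [1, -1], [0, 0]]
A^2B = [[2, -2], [1, -1], [-12, 12]]
Controllability matrix C = [B  AB  A^2B] = [[2, -2, 2, -2, 2, -2], [1, -1, 1, -1, 1, -1], [3, -3, 0, 0, -12, 12]]
The rows r1, r2, r3 of C are linearly dependent: -r1 + 2·r2 = 0 (check each entry), so rank(C) ≤ 2.
The 2×2 minor from rows 1, 3, columns 1, 3 is 2·0 - 2·3 = 0 - 6 = -6 ≠ 0, so rank(C) = 2.
rank(C) = 2 < n = 3, so the pair (A, B) is not completely controllable.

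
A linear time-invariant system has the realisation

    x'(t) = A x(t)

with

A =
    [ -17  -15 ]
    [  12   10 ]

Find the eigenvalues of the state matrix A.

-5, -2

det(sI - A) = s^2 - (tr A)s + det A, with tr A = (-17) + 10 = -7 and det A = (-17)·10 - (-15)·12 = -170 - (-180) = 10.
So p(s) = det(sI - A) = s^2 + 7s + 10.
Factor s^2 + 7s + 10: two numbers with sum -7 and product 10 are -2 and -5, so s^2 + 7s + 10 = (s + 2)(s + 5).
Hence p(s) = (s + 2) (s + 5), with roots -5, -2.
All eigenvalues have negative real part, so the system is asymptotically stable.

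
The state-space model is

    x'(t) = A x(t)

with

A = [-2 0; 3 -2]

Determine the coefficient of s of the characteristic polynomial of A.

4

For a 2×2 matrix, det(sI - A) = s^2 - (tr A)s + det A.
tr A = -4, det A = 4.
So p(s) = s^2 + 4s + 4.
The coefficient of s is 4.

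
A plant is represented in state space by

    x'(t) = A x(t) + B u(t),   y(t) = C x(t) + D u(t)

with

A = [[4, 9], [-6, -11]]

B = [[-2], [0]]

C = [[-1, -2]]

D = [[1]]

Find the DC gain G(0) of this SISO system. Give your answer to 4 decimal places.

G(0) = C(-A)^{-1}B + D = -C A^{-1} B + D.
det A = 10, so A^{-1} = (1/10)·adj(A) = [[-11/10, -9/10], [3/5, 2/5]]
A^{-1} B = [11/5, -6/5]^T
C A^{-1} B = 1/5
G(0) = D - C A^{-1} B = 1 - (1/5) = 4/5 ≈ 0.8000

0.8000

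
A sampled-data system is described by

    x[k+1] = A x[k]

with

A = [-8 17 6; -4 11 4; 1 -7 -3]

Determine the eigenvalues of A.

-2, -1, 3

det(zI - A) = z^3 - (tr A)z^2 + (M11 + M22 + M33)z - det A, where Mii is the 2×2 principal minor of A obtained by deleting row i and column i.
tr A = (-8) + 11 + (-3) = 0; M11 = 11·(-3) - 4·(-7) = -33 - (-28) = -5; M22 = (-8)·(-3) - 6·1 = 24 - 6 = 18; M33 = (-8)·11 - 17·(-4) = -88 - (-68) = -20; sum of minors = -7.
det A = (-8)·(11·(-3) - 4·(-7)) - 17·((-4)·(-3) - 4·1) + 6·((-4)·(-7) - 11·1) = (-8)·(-5) - 17·8 + 6·17 = 6.
So p(z) = det(zI - A) = z^3 - 7z - 6.
Rational-root test: any integer root divides -6. Testing small divisors, z = -1 works: p(-1) = -1 + 0 + 7 + (-6) = 0, so (z + 1) is a factor.
Dividing, p(z) = (z + 1)(z^2 - z - 6).
Factor z^2 - z - 6: two numbers with sum 1 and product -6 are 3 and -2, so z^2 - z - 6 = (z - 3)(z + 2).
Hence p(z) = (z - 3) (z + 1) (z + 2), with roots -2, -1, 3.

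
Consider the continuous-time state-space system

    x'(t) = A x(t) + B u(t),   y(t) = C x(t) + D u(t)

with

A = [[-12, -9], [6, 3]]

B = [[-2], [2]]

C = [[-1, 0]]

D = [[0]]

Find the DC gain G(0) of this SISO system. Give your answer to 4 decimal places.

0.6667

G(0) = C(-A)^{-1}B + D = -C A^{-1} B + D.
det A = 18, so A^{-1} = (1/18)·adj(A) = [[1/6, 1/2], [-1/3, -2/3]]
A^{-1} B = [2/3, -2/3]^T
C A^{-1} B = -2/3
G(0) = D - C A^{-1} B = 0 - (-2/3) = 2/3 ≈ 0.6667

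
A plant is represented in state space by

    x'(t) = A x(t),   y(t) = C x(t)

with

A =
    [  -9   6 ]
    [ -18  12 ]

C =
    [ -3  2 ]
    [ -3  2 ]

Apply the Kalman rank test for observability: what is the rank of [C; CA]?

CA = [[-9, 6], [-9, 6]]
Observability matrix O = [C; CA] = [[-3, 2], [-3, 2], [-9, 6], [-9, 6]]
Every row of O is a scalar multiple of row 1 = [-3, 2] (multipliers 1, 1, 3, 3), so the rows span a one-dimensional space.
O ≠ 0, hence rank(O) = 1.
rank(O) = 1 < n = 2, so the pair (A, C) is not completely observable.

1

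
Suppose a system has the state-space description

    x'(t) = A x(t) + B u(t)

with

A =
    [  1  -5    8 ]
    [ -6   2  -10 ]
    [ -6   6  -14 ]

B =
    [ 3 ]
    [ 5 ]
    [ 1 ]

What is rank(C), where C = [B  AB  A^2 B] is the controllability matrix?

AB = [[-14], [-18], [-2]]
A^2B = [[60], [68], [4]]
Controllability matrix C = [B  AB  A^2B] = [[3, -14, 60], [5, -18, 68], [1, -2, 4]]
The rows r1, r2, r3 of C are linearly dependent: r1 - r2 + 2·r3 = 0 (check each entry), so rank(C) ≤ 2.
The 2×2 minor from rows 1, 2, columns 1, 2 is 3·(-18) - (-14)·5 = -54 - (-70) = 16 ≠ 0, so rank(C) = 2.
rank(C) = 2 < n = 3, so the pair (A, B) is not completely controllable.

2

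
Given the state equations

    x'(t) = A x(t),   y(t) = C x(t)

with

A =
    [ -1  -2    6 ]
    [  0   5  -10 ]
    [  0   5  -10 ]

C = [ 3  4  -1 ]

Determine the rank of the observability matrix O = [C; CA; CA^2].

2

CA = [[-3, 9, -12]]
CA^2 = [[3, -9, 12]]
Observability matrix O = [C; CA; CA^2] = [[3, 4, -1], [-3, 9, -12], [3, -9, 12]]
The columns c1, c2, c3 of O are linearly dependent: -c1 + c2 + c3 = 0 (check each entry), so rank(O) ≤ 2.
The 2×2 minor from rows 1, 2, columns 1, 2 is 3·9 - 4·(-3) = 27 - (-12) = 39 ≠ 0, so rank(O) = 2.
rank(O) = 2 < n = 3, so the pair (A, C) is not completely observable.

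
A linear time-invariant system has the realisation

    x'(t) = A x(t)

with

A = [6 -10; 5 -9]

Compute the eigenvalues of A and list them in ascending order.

det(sI - A) = s^2 - (tr A)s + det A, with tr A = 6 + (-9) = -3 and det A = 6·(-9) - (-10)·5 = -54 - (-50) = -4.
So p(s) = det(sI - A) = s^2 + 3s - 4.
Factor s^2 + 3s - 4: two numbers with sum -3 and product -4 are 1 and -4, so s^2 + 3s - 4 = (s - 1)(s + 4).
Hence p(s) = (s - 1) (s + 4), with roots -4, 1.
At least one eigenvalue has non-negative real part, so the system is not asymptotically stable.

-4, 1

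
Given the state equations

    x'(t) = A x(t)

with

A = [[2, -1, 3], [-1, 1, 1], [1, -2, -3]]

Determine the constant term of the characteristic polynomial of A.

Expand det(sI - A) for the 3×3 matrix.
p(s) = s^3 - 9s - 3.
(Check: constant term = det(-A) = (-1)^3 det A = -3; coefficient of s^2 = -tr A = 0.)
The constant term is -3.

-3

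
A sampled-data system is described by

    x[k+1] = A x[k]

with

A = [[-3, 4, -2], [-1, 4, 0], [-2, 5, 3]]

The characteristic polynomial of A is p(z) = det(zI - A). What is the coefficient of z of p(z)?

Expand det(zI - A) for the 3×3 matrix.
p(z) = z^3 - 4z^2 - 9z + 30.
(Check: constant term = det(-A) = (-1)^3 det A = 30; coefficient of z^2 = -tr A = -4.)
The coefficient of z is -9.

-9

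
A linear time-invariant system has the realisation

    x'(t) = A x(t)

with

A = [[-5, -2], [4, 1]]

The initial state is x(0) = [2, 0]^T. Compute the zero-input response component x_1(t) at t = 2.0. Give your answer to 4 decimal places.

-0.2608

det(sI - A) = s^2 - (tr A)s + det A, with tr A = (-5) + 1 = -4 and det A = (-5)·1 - (-2)·4 = -5 - (-8) = 3.
So p(s) = det(sI - A) = s^2 + 4s + 3.
Factor s^2 + 4s + 3: two numbers with sum -4 and product 3 are -1 and -3, so s^2 + 4s + 3 = (s + 1)(s + 3).
Hence p(s) = (s + 1) (s + 3), with roots -3, -1.
The eigenvalues -3, -1 are distinct and real, so A is diagonalisable and x(t) = e^{At} x(0) = V diag(e^{λ_i t}) V^{-1} x(0), where the columns of V are the eigenvectors.
λ = -3: A - (-3)I = [[-2, -2], [4, 4]]. Row 1 gives (-2)·v1 + (-2)·v2 = 0, so take v_1 = [-1, 1]^T.
λ = -1: A - (-1)I = [[-4, -2], [4, 2]]. Row 1 gives (-4)·v1 + (-2)·v2 = 0, so take v_2 = [-1, 2]^T.
V = [v_1 v_2] = [[-1, -1], [1, 2]] has det V = -1, so V^{-1} = adj(V)/det V = [[-2, -1], [1, 1]].
Modal coordinates z(0) = V^{-1} x(0): (-2)·2 + (-1)·0 = -4; 1·2 + 1·0 = 2; so z(0) = [-4, 2]^T.
x_1(t) = Σ_i (v_i)_1 · z_i(0) · e^{λ_i t} (row 1 of V times the modal terms).
x_1(2.0) = (-1)·(-4)·e^{-3·2.0} + (-1)·2·e^{-1·2.0} = 4·0.002479 + (-2)·0.135335 = -0.2608.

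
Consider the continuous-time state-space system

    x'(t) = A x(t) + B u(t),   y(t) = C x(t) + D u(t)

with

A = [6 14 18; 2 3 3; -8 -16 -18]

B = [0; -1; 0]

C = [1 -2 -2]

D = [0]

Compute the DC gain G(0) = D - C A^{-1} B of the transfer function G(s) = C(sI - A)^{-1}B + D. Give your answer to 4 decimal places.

G(0) = C(-A)^{-1}B + D = -C A^{-1} B + D.
det A = -12, so A^{-1} = (1/-12)·adj(A) = [[1/2, 3, 1], [-1, -3, -3/2], [2/3, 4/3, 5/6]]
A^{-1} B = [-3, 3, -4/3]^T
C A^{-1} B = -19/3
G(0) = D - C A^{-1} B = 0 - (-19/3) = 19/3 ≈ 6.3333

6.3333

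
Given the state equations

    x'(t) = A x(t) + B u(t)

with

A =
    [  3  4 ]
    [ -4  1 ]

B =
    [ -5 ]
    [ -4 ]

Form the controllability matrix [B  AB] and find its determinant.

-204

AB = [[-31], [16]]
Controllability matrix C = [B  AB] = [[-5, -31], [-4, 16]]
det(C) = (-5)·16 - (-31)·(-4) = -80 - 124 = -204
Since det(C) ≠ 0, rank(C) = 2 and the system is completely controllable.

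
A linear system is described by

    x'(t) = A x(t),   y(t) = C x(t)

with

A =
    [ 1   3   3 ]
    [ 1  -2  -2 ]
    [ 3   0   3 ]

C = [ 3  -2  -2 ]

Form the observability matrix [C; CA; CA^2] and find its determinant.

CA = [[-5, 13, 7]]
CA^2 = [[29, -41, -20]]
Observability matrix O = [C; CA; CA^2] = [[3, -2, -2], [-5, 13, 7], [29, -41, -20]]
Expanding along the first row, det(O) = 3·(13·(-20) - 7·(-41)) - (-2)·((-5)·(-20) - 7·29) + (-2)·((-5)·(-41) - 13·29) = 3·27 - (-2)·(-103) + (-2)·(-172) = 219
Since det(O) ≠ 0, rank(O) = 3 and the system is completely observable.

219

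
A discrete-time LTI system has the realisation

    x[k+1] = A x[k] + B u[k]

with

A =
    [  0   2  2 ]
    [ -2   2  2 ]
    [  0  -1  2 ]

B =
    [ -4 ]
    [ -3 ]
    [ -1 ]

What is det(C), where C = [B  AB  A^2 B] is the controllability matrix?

AB = [[-8], [0], [1]]
A^2B = [[2], [18], [2]]
Controllability matrix C = [B  AB  A^2B] = [[-4, -8, 2], [-3, 0, 18], [-1, 1, 2]]
Expanding along the first row, det(C) = (-4)·(0·2 - 18·1) - (-8)·((-3)·2 - 18·(-1)) + 2·((-3)·1 - 0·(-1)) = (-4)·(-18) - (-8)·12 + 2·(-3) = 162
Since det(C) ≠ 0, rank(C) = 3 and the system is completely controllable.

162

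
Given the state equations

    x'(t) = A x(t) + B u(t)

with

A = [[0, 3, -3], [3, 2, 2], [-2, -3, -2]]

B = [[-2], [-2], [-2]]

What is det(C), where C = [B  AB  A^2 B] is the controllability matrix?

5096

AB = [[0], [-14], [14]]
A^2B = [[-84], [0], [14]]
Controllability matrix C = [B  AB  A^2B] = [[-2, 0, -84], [-2, -14, 0], [-2, 14, 14]]
Expanding along the first row, det(C) = (-2)·((-14)·14 - 0·14) - 0·((-2)·14 - 0·(-2)) + (-84)·((-2)·14 - (-14)·(-2)) = (-2)·(-196) - 0·(-28) + (-84)·(-56) = 5096
Since det(C) ≠ 0, rank(C) = 3 and the system is completely controllable.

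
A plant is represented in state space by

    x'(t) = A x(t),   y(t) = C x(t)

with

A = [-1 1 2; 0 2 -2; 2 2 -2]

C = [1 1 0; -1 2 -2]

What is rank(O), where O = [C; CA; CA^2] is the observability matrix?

CA = [[-1, 3, 0], [-3, -1, -2]]
CA^2 = [[1, 5, -8], [-1, -9, 0]]
Observability matrix O = [C; CA; CA^2] = [[1, 1, 0], [-1, 2, -2], [-1, 3, 0], [-3, -1, -2], [1, 5, -8], [-1, -9, 0]]
Take the 3×3 submatrix of O formed by rows 1, 2, 3: [[1, 1, 0], [-1, 2, -2], [-1, 3, 0]]. Its determinant is 1·(2·0 - (-2)·3) - 1·((-1)·0 - (-2)·(-1)) + 0·((-1)·3 - 2·(-1)) = 1·6 - 1·(-2) + 0·(-1) = 8 ≠ 0.
So rank(O) ≥ 3; since O has 3 columns, rank(O) = 3.
rank(O) = 3 = n, so the pair (A, C) is completely observable.

3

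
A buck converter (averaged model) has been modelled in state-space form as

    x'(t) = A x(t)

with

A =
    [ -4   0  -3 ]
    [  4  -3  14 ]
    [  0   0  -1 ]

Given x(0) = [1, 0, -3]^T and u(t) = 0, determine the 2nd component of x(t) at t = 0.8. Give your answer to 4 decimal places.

-5.7788

det(sI - A) = s^3 - (tr A)s^2 + (M11 + M22 + M33)s - det A, where Mii is the 2×2 principal minor of A obtained by deleting row i and column i.
tr A = (-4) + (-3) + (-1) = -8; M11 = (-3)·(-1) - 14·0 = 3 - 0 = 3; M22 = (-4)·(-1) - (-3)·0 = 4 - 0 = 4; M33 = (-4)·(-3) - 0·4 = 12 - 0 = 12; sum of minors = 19.
det A = (-4)·((-3)·(-1) - 14·0) - 0·(4·(-1) - 14·0) + (-3)·(4·0 - (-3)·0) = (-4)·3 - 0·(-4) + (-3)·0 = -12.
So p(s) = det(sI - A) = s^3 + 8s^2 + 19s + 12.
Rational-root test: any integer root divides 12. Testing small divisors, s = -1 works: p(-1) = -1 + 8 + (-19) + 12 = 0, so (s + 1) is a factor.
Dividing, p(s) = (s + 1)(s^2 + 7s + 12).
Factor s^2 + 7s + 12: two numbers with sum -7 and product 12 are -3 and -4, so s^2 + 7s + 12 = (s + 3)(s + 4).
Hence p(s) = (s + 1) (s + 3) (s + 4), with roots -4, -3, -1.
The eigenvalues -4, -3, -1 are distinct and real, so A is diagonalisable and x(t) = e^{At} x(0) = V diag(e^{λ_i t}) V^{-1} x(0), where the columns of V are the eigenvectors.
λ = -4: A - (-4)I = [[0, 0, -3], [4, 1, 14], [0, 0, 3]]. v must be orthogonal to every row; (row 1) × (row 2) = [3, -12, 0], so take v_1 = [1, -4, 0]^T.
λ = -3: A - (-3)I = [[-1, 0, -3], [4, 0, 14], [0, 0, 2]]. v must be orthogonal to every row; (row 1) × (row 2) = [0, 2, 0], so take v_2 = [0, 1, 0]^T.
λ = -1: A - (-1)I = [[-3, 0, -3], [4, -2, 14], [0, 0, 0]]. v must be orthogonal to every row; (row 1) × (row 2) = [-6, 30, 6], so take v_3 = [-1, 5, 1]^T.
V = [v_1 v_2 v_3] = [[1, 0, -1], [-4, 1, 5], [0, 0, 1]] has det V = 1, so V^{-1} = adj(V)/det V = [[1, 0, 1], [4, 1, -1], [0, 0, 1]].
Modal coordinates z(0) = V^{-1} x(0): 1·1 + 0·0 + 1·(-3) = -2; 4·1 + 1·0 + (-1)·(-3) = 7; 0·1 + 0·0 + 1·(-3) = -3; so z(0) = [-2, 7, -3]^T.
x_2(t) = Σ_i (v_i)_2 · z_i(0) · e^{λ_i t} (row 2 of V times the modal terms).
x_2(0.8) = (-4)·(-2)·e^{-4·0.8} + 1·7·e^{-3·0.8} + 5·(-3)·e^{-1·0.8} = 8·0.040762 + 7·0.090718 + (-15)·0.449329 = -5.7788.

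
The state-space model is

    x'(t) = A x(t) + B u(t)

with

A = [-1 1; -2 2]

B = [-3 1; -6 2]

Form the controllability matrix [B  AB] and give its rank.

1

AB = [[-3, 1], [-6, 2]]
Controllability matrix C = [B  AB] = [[-3, 1, -3, 1], [-6, 2, -6, 2]]
Every column of C is a scalar multiple of column 1 = [-3, -6] (multipliers 1, -1/3, 1, -1/3), so the columns span a one-dimensional space.
C ≠ 0, hence rank(C) = 1.
rank(C) = 1 < n = 2, so the pair (A, B) is not completely controllable.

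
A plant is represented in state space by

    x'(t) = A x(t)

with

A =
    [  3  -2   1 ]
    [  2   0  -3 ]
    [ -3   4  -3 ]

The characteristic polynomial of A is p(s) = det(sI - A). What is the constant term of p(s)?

Expand det(sI - A) for the 3×3 matrix.
p(s) = s^3 + 10s - 14.
(Check: constant term = det(-A) = (-1)^3 det A = -14; coefficient of s^2 = -tr A = 0.)
The constant term is -14.

-14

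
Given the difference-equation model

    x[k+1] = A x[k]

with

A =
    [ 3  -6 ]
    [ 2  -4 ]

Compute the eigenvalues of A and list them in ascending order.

-1, 0

det(zI - A) = z^2 - (tr A)z + det A, with tr A = 3 + (-4) = -1 and det A = 3·(-4) - (-6)·2 = -12 - (-12) = 0.
So p(z) = det(zI - A) = z^2 + z.
Factor z^2 + z: two numbers with sum -1 and product 0 are 0 and -1, so z^2 + z = z(z + 1).
Hence p(z) = z (z + 1), with roots -1, 0.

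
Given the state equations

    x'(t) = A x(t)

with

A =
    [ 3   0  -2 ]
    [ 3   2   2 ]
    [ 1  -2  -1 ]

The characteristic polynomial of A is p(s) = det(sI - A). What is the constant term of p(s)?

-22

Expand det(sI - A) for the 3×3 matrix.
p(s) = s^3 - 4s^2 + 7s - 22.
(Check: constant term = det(-A) = (-1)^3 det A = -22; coefficient of s^2 = -tr A = -4.)
The constant term is -22.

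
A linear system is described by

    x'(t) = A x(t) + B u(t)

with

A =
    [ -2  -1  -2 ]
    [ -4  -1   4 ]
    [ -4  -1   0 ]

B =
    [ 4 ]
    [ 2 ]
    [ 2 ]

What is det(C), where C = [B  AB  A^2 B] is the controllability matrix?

-2240

AB = [[-14], [-10], [-18]]
A^2B = [[74], [-6], [66]]
Controllability matrix C = [B  AB  A^2B] = [[4, -14, 74], [2, -10, -6], [2, -18, 66]]
Expanding along the first row, det(C) = 4·((-10)·66 - (-6)·(-18)) - (-14)·(2·66 - (-6)·2) + 74·(2·(-18) - (-10)·2) = 4·(-768) - (-14)·144 + 74·(-16) = -2240
Since det(C) ≠ 0, rank(C) = 3 and the system is completely controllable.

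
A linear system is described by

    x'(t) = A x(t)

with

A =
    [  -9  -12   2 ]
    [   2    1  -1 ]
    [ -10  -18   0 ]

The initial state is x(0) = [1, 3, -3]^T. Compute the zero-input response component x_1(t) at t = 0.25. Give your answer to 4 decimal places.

det(sI - A) = s^3 - (tr A)s^2 + (M11 + M22 + M33)s - det A, where Mii is the 2×2 principal minor of A obtained by deleting row i and column i.
tr A = (-9) + 1 + 0 = -8; M11 = 1·0 - (-1)·(-18) = 0 - 18 = -18; M22 = (-9)·0 - 2·(-10) = 0 - (-20) = 20; M33 = (-9)·1 - (-12)·2 = -9 - (-24) = 15; sum of minors = 17.
det A = (-9)·(1·0 - (-1)·(-18)) - (-12)·(2·0 - (-1)·(-10)) + 2·(2·(-18) - 1·(-10)) = (-9)·(-18) - (-12)·(-10) + 2·(-26) = -10.
So p(s) = det(sI - A) = s^3 + 8s^2 + 17s + 10.
Rational-root test: any integer root divides 10. Testing small divisors, s = -1 works: p(-1) = -1 + 8 + (-17) + 10 = 0, so (s + 1) is a factor.
Dividing, p(s) = (s + 1)(s^2 + 7s + 10).
Factor s^2 + 7s + 10: two numbers with sum -7 and product 10 are -2 and -5, so s^2 + 7s + 10 = (s + 2)(s + 5).
Hence p(s) = (s + 1) (s + 2) (s + 5), with roots -5, -2, -1.
The eigenvalues -5, -2, -1 are distinct and real, so A is diagonalisable and x(t) = e^{At} x(0) = V diag(e^{λ_i t}) V^{-1} x(0), where the columns of V are the eigenvectors.
λ = -5: A - (-5)I = [[-4, -12, 2], [2, 6, -1], [-10, -18, 5]]. v must be orthogonal to every row; (row 1) × (row 3) = [-24, 0, -48], so take v_1 = [1, 0, 2]^T.
λ = -2: A - (-2)I = [[-7, -12, 2], [2, 3, -1], [-10, -18, 2]]. v must be orthogonal to every row; (row 1) × (row 2) = [6, -3, 3], so take v_2 = [-2, 1, -1]^T.
λ = -1: A - (-1)I = [[-8, -12, 2], [2, 2, -1], [-10, -18, 1]]. v must be orthogonal to every row; (row 1) × (row 2) = [8, -4, 8], so take v_3 = [2, -1, 2]^T.
V = [v_1 v_2 v_3] = [[1, -2, 2], [0, 1, -1], [2, -1, 2]] has det V = 1, so V^{-1} = adj(V)/det V = [[1, 2, 0], [-2, -2, 1], [-2, -3, 1]].
Modal coordinates z(0) = V^{-1} x(0): 1·1 + 2·3 + 0·(-3) = 7; (-2)·1 + (-2)·3 + 1·(-3) = -11; (-2)·1 + (-3)·3 + 1·(-3) = -14; so z(0) = [7, -11, -14]^T.
x_1(t) = Σ_i (v_i)_1 · z_i(0) · e^{λ_i t} (row 1 of V times the modal terms).
x_1(0.25) = 1·7·e^{-5·0.25} + (-2)·(-11)·e^{-2·0.25} + 2·(-14)·e^{-1·0.25} = 7·0.286505 + 22·0.606531 + (-28)·0.778801 = -6.4572.

-6.4572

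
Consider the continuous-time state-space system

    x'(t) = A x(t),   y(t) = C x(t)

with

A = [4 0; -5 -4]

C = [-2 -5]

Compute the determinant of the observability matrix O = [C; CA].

CA = [[17, 20]]
Observability matrix O = [C; CA] = [[-2, -5], [17, 20]]
det(O) = (-2)·20 - (-5)·17 = -40 - (-85) = 45
Since det(O) ≠ 0, rank(O) = 2 and the system is completely observable.

45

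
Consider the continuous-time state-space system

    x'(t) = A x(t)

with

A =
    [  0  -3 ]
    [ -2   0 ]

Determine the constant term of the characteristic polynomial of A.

For a 2×2 matrix, det(sI - A) = s^2 - (tr A)s + det A.
tr A = 0, det A = -6.
So p(s) = s^2 - 6.
The constant term is -6.

-6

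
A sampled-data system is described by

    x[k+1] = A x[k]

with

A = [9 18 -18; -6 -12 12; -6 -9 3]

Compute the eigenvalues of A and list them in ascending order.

det(zI - A) = z^3 - (tr A)z^2 + (M11 + M22 + M33)z - det A, where Mii is the 2×2 principal minor of A obtained by deleting row i and column i.
tr A = 9 + (-12) + 3 = 0; M11 = (-12)·3 - 12·(-9) = -36 - (-108) = 72; M22 = 9·3 - (-18)·(-6) = 27 - 108 = -81; M33 = 9·(-12) - 18·(-6) = -108 - (-108) = 0; sum of minors = -9.
det A = 9·((-12)·3 - 12·(-9)) - 18·((-6)·3 - 12·(-6)) + (-18)·((-6)·(-9) - (-12)·(-6)) = 9·72 - 18·54 + (-18)·(-18) = 0.
So p(z) = det(zI - A) = z^3 - 9z.
The constant term is 0, so p(z) = z(z^2 - 9).
Factor z^2 - 9: two numbers with sum 0 and product -9 are 3 and -3, so z^2 - 9 = (z - 3)(z + 3).
Hence p(z) = z (z - 3) (z + 3), with roots -3, 0, 3.

-3, 0, 3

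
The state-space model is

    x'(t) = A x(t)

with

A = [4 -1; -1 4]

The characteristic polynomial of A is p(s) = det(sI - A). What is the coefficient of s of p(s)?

For a 2×2 matrix, det(sI - A) = s^2 - (tr A)s + det A.
tr A = 8, det A = 15.
So p(s) = s^2 - 8s + 15.
The coefficient of s is -8.

-8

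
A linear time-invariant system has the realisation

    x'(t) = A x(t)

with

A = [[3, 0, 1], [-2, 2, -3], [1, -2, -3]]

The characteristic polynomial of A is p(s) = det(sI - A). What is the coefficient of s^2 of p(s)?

Expand det(sI - A) for the 3×3 matrix.
p(s) = s^3 - 2s^2 - 16s + 34.
(Check: constant term = det(-A) = (-1)^3 det A = 34; coefficient of s^2 = -tr A = -2.)
The coefficient of s^2 is -2.

-2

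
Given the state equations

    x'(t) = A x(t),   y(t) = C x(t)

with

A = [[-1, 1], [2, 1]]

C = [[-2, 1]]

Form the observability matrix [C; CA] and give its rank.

CA = [[4, -1]]
Observability matrix O = [C; CA] = [[-2, 1], [4, -1]]
det(O) = (-2)·(-1) - 1·4 = 2 - 4 = -2 ≠ 0, so rank(O) = 2.
rank(O) = 2 = n, so the pair (A, C) is completely observable.

2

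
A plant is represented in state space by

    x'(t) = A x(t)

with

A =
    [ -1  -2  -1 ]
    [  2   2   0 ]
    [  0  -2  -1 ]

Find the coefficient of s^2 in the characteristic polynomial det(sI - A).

Expand det(sI - A) for the 3×3 matrix.
p(s) = s^3 + s - 2.
(Check: constant term = det(-A) = (-1)^3 det A = -2; coefficient of s^2 = -tr A = 0.)
The coefficient of s^2 is 0.

0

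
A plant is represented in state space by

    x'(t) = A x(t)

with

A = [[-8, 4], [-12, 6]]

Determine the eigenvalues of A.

-2, 0

det(sI - A) = s^2 - (tr A)s + det A, with tr A = (-8) + 6 = -2 and det A = (-8)·6 - 4·(-12) = -48 - (-48) = 0.
So p(s) = det(sI - A) = s^2 + 2s.
Factor s^2 + 2s: two numbers with sum -2 and product 0 are 0 and -2, so s^2 + 2s = s(s + 2).
Hence p(s) = s (s + 2), with roots -2, 0.
At least one eigenvalue has non-negative real part, so the system is not asymptotically stable.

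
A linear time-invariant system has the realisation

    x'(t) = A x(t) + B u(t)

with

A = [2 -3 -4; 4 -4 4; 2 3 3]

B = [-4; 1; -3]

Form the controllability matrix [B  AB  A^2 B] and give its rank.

3

AB = [[1], [-32], [-14]]
A^2B = [[154], [76], [-136]]
Controllability matrix C = [B  AB  A^2B] = [[-4, 1, 154], [1, -32, 76], [-3, -14, -136]]
det(C) = (-4)·((-32)·(-136) - 76·(-14)) - 1·(1·(-136) - 76·(-3)) + 154·(1·(-14) - (-32)·(-3)) = (-4)·5416 - 1·92 + 154·(-110) = -38696 ≠ 0, so rank(C) = 3.
rank(C) = 3 = n, so the pair (A, B) is completely controllable.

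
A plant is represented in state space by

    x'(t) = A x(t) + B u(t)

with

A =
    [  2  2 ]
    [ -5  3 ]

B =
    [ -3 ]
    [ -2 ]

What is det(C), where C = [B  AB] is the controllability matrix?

AB = [[-10], [9]]
Controllability matrix C = [B  AB] = [[-3, -10], [-2, 9]]
det(C) = (-3)·9 - (-10)·(-2) = -27 - 20 = -47
Since det(C) ≠ 0, rank(C) = 2 and the system is completely controllable.

-47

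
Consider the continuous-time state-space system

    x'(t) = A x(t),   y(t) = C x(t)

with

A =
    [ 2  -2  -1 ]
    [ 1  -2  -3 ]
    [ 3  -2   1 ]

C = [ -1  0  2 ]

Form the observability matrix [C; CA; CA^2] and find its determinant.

-40

CA = [[4, -2, 3]]
CA^2 = [[15, -10, 5]]
Observability matrix O = [C; CA; CA^2] = [[-1, 0, 2], [4, -2, 3], [15, -10, 5]]
Expanding along the first row, det(O) = (-1)·((-2)·5 - 3·(-10)) - 0·(4·5 - 3·15) + 2·(4·(-10) - (-2)·15) = (-1)·20 - 0·(-25) + 2·(-10) = -40
Since det(O) ≠ 0, rank(O) = 3 and the system is completely observable.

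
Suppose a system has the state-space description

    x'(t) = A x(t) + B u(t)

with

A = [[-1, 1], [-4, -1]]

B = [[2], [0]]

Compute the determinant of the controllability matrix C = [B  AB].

AB = [[-2], [-8]]
Controllability matrix C = [B  AB] = [[2, -2], [0, -8]]
det(C) = 2·(-8) - (-2)·0 = -16 - 0 = -16
Since det(C) ≠ 0, rank(C) = 2 and the system is completely controllable.

-16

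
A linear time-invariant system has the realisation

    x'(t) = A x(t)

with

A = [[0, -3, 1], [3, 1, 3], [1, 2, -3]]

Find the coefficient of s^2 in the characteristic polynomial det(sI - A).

Expand det(sI - A) for the 3×3 matrix.
p(s) = s^3 + 2s^2 - s + 31.
(Check: constant term = det(-A) = (-1)^3 det A = 31; coefficient of s^2 = -tr A = 2.)
The coefficient of s^2 is 2.

2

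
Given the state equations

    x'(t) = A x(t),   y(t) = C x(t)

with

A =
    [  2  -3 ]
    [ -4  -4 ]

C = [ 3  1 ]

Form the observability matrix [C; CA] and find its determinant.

-41

CA = [[2, -13]]
Observability matrix O = [C; CA] = [[3, 1], [2, -13]]
det(O) = 3·(-13) - 1·2 = -39 - 2 = -41
Since det(O) ≠ 0, rank(O) = 2 and the system is completely observable.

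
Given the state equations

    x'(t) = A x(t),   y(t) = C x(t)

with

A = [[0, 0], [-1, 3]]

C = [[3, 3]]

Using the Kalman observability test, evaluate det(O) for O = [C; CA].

CA = [[-3, 9]]
Observability matrix O = [C; CA] = [[3, 3], [-3, 9]]
det(O) = 3·9 - 3·(-3) = 27 - (-9) = 36
Since det(O) ≠ 0, rank(O) = 2 and the system is completely observable.

36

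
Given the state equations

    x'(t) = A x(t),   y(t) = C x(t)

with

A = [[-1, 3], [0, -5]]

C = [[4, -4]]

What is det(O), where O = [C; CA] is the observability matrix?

112

CA = [[-4, 32]]
Observability matrix O = [C; CA] = [[4, -4], [-4, 32]]
det(O) = 4·32 - (-4)·(-4) = 128 - 16 = 112
Since det(O) ≠ 0, rank(O) = 2 and the system is completely observable.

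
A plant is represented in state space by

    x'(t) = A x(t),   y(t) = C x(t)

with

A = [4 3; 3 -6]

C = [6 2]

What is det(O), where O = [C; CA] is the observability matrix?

CA = [[30, 6]]
Observability matrix O = [C; CA] = [[6, 2], [30, 6]]
det(O) = 6·6 - 2·30 = 36 - 60 = -24
Since det(O) ≠ 0, rank(O) = 2 and the system is completely observable.

-24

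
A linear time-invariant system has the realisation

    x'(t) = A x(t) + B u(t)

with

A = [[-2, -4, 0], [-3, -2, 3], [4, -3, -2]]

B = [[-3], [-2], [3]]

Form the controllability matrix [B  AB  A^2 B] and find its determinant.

3608

AB = [[14], [22], [-12]]
A^2B = [[-116], [-122], [14]]
Controllability matrix C = [B  AB  A^2B] = [[-3, 14, -116], [-2, 22, -122], [3, -12, 14]]
Expanding along the first row, det(C) = (-3)·(22·14 - (-122)·(-12)) - 14·((-2)·14 - (-122)·3) + (-116)·((-2)·(-12) - 22·3) = (-3)·(-1156) - 14·338 + (-116)·(-42) = 3608
Since det(C) ≠ 0, rank(C) = 3 and the system is completely controllable.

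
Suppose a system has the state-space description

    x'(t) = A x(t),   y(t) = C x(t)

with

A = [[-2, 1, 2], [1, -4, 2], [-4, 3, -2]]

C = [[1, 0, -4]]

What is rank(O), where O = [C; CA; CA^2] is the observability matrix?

CA = [[14, -11, 10]]
CA^2 = [[-79, 88, -14]]
Observability matrix O = [C; CA; CA^2] = [[1, 0, -4], [14, -11, 10], [-79, 88, -14]]
det(O) = 1·((-11)·(-14) - 10·88) - 0·(14·(-14) - 10·(-79)) + (-4)·(14·88 - (-11)·(-79)) = 1·(-726) - 0·594 + (-4)·363 = -2178 ≠ 0, so rank(O) = 3.
rank(O) = 3 = n, so the pair (A, C) is completely observable.

3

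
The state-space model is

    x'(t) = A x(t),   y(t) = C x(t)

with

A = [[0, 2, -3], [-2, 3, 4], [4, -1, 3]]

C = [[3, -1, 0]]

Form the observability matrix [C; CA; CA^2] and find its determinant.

-103

CA = [[2, 3, -13]]
CA^2 = [[-58, 26, -33]]
Observability matrix O = [C; CA; CA^2] = [[3, -1, 0], [2, 3, -13], [-58, 26, -33]]
Expanding along the first row, det(O) = 3·(3·(-33) - (-13)·26) - (-1)·(2·(-33) - (-13)·(-58)) + 0·(2·26 - 3·(-58)) = 3·239 - (-1)·(-820) + 0·226 = -103
Since det(O) ≠ 0, rank(O) = 3 and the system is completely observable.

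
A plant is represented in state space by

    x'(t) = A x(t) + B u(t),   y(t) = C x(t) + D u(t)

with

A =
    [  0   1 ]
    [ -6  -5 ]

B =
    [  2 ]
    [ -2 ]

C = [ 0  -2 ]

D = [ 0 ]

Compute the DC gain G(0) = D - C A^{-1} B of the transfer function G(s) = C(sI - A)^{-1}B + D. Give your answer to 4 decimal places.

G(0) = C(-A)^{-1}B + D = -C A^{-1} B + D.
det A = 6, so A^{-1} = (1/6)·adj(A) = [[-5/6, -1/6], [1, 0]]
A^{-1} B = [-4/3, 2]^T
C A^{-1} B = -4
G(0) = D - C A^{-1} B = 0 - (-4) = 4

4.0000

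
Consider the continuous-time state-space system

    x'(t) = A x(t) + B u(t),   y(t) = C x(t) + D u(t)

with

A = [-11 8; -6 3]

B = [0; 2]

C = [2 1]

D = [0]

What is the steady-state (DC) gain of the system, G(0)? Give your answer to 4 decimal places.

G(0) = C(-A)^{-1}B + D = -C A^{-1} B + D.
det A = 15, so A^{-1} = (1/15)·adj(A) = [[1/5, -8/15], [2/5, -11/15]]
A^{-1} B = [-16/15, -22/15]^T
C A^{-1} B = -18/5
G(0) = D - C A^{-1} B = 0 - (-18/5) = 18/5 ≈ 3.6000

3.6000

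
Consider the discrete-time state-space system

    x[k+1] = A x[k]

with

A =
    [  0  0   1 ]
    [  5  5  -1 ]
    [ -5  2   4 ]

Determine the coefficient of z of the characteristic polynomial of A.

Expand det(zI - A) for the 3×3 matrix.
p(z) = z^3 - 9z^2 + 27z - 35.
(Check: constant term = det(-A) = (-1)^3 det A = -35; coefficient of z^2 = -tr A = -9.)
The coefficient of z is 27.

27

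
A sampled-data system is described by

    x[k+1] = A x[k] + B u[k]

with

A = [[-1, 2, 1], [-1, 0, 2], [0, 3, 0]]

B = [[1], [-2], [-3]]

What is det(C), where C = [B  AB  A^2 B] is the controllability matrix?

471

AB = [[-8], [-7], [-6]]
A^2B = [[-12], [-4], [-21]]
Controllability matrix C = [B  AB  A^2B] = [[1, -8, -12], [-2, -7, -4], [-3, -6, -21]]
Expanding along the first row, det(C) = 1·((-7)·(-21) - (-4)·(-6)) - (-8)·((-2)·(-21) - (-4)·(-3)) + (-12)·((-2)·(-6) - (-7)·(-3)) = 1·123 - (-8)·30 + (-12)·(-9) = 471
Since det(C) ≠ 0, rank(C) = 3 and the system is completely controllable.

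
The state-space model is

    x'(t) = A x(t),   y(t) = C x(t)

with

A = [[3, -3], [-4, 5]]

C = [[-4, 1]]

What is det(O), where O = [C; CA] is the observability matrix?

CA = [[-16, 17]]
Observability matrix O = [C; CA] = [[-4, 1], [-16, 17]]
det(O) = (-4)·17 - 1·(-16) = -68 - (-16) = -52
Since det(O) ≠ 0, rank(O) = 2 and the system is completely observable.

-52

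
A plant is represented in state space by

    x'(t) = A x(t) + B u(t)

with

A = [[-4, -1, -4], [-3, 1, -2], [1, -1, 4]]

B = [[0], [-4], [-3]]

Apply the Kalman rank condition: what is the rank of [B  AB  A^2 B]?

AB = [[16], [2], [-8]]
A^2B = [[-34], [-30], [-18]]
Controllability matrix C = [B  AB  A^2B] = [[0, 16, -34], [-4, 2, -30], [-3, -8, -18]]
det(C) = 0·(2·(-18) - (-30)·(-8)) - 16·((-4)·(-18) - (-30)·(-3)) + (-34)·((-4)·(-8) - 2·(-3)) = 0·(-276) - 16·(-18) + (-34)·38 = -1004 ≠ 0, so rank(C) = 3.
rank(C) = 3 = n, so the pair (A, B) is completely controllable.

3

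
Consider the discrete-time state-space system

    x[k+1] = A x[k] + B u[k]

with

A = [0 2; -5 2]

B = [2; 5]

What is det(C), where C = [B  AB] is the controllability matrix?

-50

AB = [[10], [0]]
Controllability matrix C = [B  AB] = [[2, 10], [5, 0]]
det(C) = 2·0 - 10·5 = 0 - 50 = -50
Since det(C) ≠ 0, rank(C) = 2 and the system is completely controllable.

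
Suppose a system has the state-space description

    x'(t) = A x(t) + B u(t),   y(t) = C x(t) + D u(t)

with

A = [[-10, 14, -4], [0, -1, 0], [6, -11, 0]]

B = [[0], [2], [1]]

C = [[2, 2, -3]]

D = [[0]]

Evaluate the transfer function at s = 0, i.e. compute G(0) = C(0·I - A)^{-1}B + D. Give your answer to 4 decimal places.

16.2500

G(0) = C(-A)^{-1}B + D = -C A^{-1} B + D.
det A = -24, so A^{-1} = (1/-24)·adj(A) = [[0, -11/6, 1/6], [0, -1, 0], [-1/4, 13/12, -5/12]]
A^{-1} B = [-7/2, -2, 7/4]^T
C A^{-1} B = -65/4
G(0) = D - C A^{-1} B = 0 - (-65/4) = 65/4 ≈ 16.2500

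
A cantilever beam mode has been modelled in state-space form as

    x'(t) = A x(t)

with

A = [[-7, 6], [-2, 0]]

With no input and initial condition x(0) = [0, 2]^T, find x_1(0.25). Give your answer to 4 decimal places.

det(sI - A) = s^2 - (tr A)s + det A, with tr A = (-7) + 0 = -7 and det A = (-7)·0 - 6·(-2) = 0 - (-12) = 12.
So p(s) = det(sI - A) = s^2 + 7s + 12.
Factor s^2 + 7s + 12: two numbers with sum -7 and product 12 are -3 and -4, so s^2 + 7s + 12 = (s + 3)(s + 4).
Hence p(s) = (s + 3) (s + 4), with roots -4, -3.
The eigenvalues -4, -3 are distinct and real, so A is diagonalisable and x(t) = e^{At} x(0) = V diag(e^{λ_i t}) V^{-1} x(0), where the columns of V are the eigenvectors.
λ = -4: A - (-4)I = [[-3, 6], [-2, 4]]. Row 1 gives (-3)·v1 + 6·v2 = 0, so take v_1 = [-2, -1]^T.
λ = -3: A - (-3)I = [[-4, 6], [-2, 3]]. Row 1 gives (-4)·v1 + 6·v2 = 0, so take v_2 = [3, 2]^T.
V = [v_1 v_2] = [[-2, 3], [-1, 2]] has det V = -1, so V^{-1} = adj(V)/det V = [[-2, 3], [-1, 2]].
Modal coordinates z(0) = V^{-1} x(0): (-2)·0 + 3·2 = 6; (-1)·0 + 2·2 = 4; so z(0) = [6, 4]^T.
x_1(t) = Σ_i (v_i)_1 · z_i(0) · e^{λ_i t} (row 1 of V times the modal terms).
x_1(0.25) = (-2)·6·e^{-4·0.25} + 3·4·e^{-3·0.25} = (-12)·0.36787944 + 12·0.47236655 = 1.2538.

1.2538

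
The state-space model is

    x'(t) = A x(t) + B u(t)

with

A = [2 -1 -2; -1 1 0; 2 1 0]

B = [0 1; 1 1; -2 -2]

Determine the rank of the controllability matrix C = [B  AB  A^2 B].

AB = [[3, 5], [1, 0], [1, 3]]
A^2B = [[3, 4], [-2, -5], [7, 10]]
Controllability matrix C = [B  AB  A^2B] = [[0, 1, 3, 5, 3, 4], [1, 1, 1, 0, -2, -5], [-2, -2, 1, 3, 7, 10]]
Take the 3×3 submatrix of C formed by columns 1, 2, 3: [[0, 1, 3], [1, 1, 1], [-2, -2, 1]]. Its determinant is 0·(1·1 - 1·(-2)) - 1·(1·1 - 1·(-2)) + 3·(1·(-2) - 1·(-2)) = 0·3 - 1·3 + 3·0 = -3 ≠ 0.
So rank(C) ≥ 3; since C has 3 rows, rank(C) = 3.
rank(C) = 3 = n, so the pair (A, B) is completely controllable.

3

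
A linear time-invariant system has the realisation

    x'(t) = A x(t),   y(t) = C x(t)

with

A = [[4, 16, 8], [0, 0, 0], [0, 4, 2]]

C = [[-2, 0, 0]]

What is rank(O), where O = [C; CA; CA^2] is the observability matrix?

2

CA = [[-8, -32, -16]]
CA^2 = [[-32, -192, -96]]
Observability matrix O = [C; CA; CA^2] = [[-2, 0, 0], [-8, -32, -16], [-32, -192, -96]]
The columns c1, c2, c3 of O are linearly dependent: -c2 + 2·c3 = 0 (check each entry), so rank(O) ≤ 2.
The 2×2 minor from rows 1, 2, columns 1, 2 is (-2)·(-32) - 0·(-8) = 64 - 0 = 64 ≠ 0, so rank(O) = 2.
rank(O) = 2 < n = 3, so the pair (A, C) is not completely observable.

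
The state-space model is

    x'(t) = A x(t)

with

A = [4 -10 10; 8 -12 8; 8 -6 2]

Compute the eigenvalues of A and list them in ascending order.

-6, -4, 4

det(sI - A) = s^3 - (tr A)s^2 + (M11 + M22 + M33)s - det A, where Mii is the 2×2 principal minor of A obtained by deleting row i and column i.
tr A = 4 + (-12) + 2 = -6; M11 = (-12)·2 - 8·(-6) = -24 - (-48) = 24; M22 = 4·2 - 10·8 = 8 - 80 = -72; M33 = 4·(-12) - (-10)·8 = -48 - (-80) = 32; sum of minors = -16.
det A = 4·((-12)·2 - 8·(-6)) - (-10)·(8·2 - 8·8) + 10·(8·(-6) - (-12)·8) = 4·24 - (-10)·(-48) + 10·48 = 96.
So p(s) = det(sI - A) = s^3 + 6s^2 - 16s - 96.
Rational-root test: any integer root divides -96. Testing small divisors, s = -4 works: p(-4) = -64 + 96 + 64 + (-96) = 0, so (s + 4) is a factor.
Dividing, p(s) = (s + 4)(s^2 + 2s - 24).
Factor s^2 + 2s - 24: two numbers with sum -2 and product -24 are 4 and -6, so s^2 + 2s - 24 = (s - 4)(s + 6).
Hence p(s) = (s - 4) (s + 4) (s + 6), with roots -6, -4, 4.
At least one eigenvalue has non-negative real part, so the system is not asymptotically stable.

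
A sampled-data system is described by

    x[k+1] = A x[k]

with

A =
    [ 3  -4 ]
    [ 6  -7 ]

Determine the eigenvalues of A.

det(zI - A) = z^2 - (tr A)z + det A, with tr A = 3 + (-7) = -4 and det A = 3·(-7) - (-4)·6 = -21 - (-24) = 3.
So p(z) = det(zI - A) = z^2 + 4z + 3.
Factor z^2 + 4z + 3: two numbers with sum -4 and product 3 are -1 and -3, so z^2 + 4z + 3 = (z + 1)(z + 3).
Hence p(z) = (z + 1) (z + 3), with roots -3, -1.

-3, -1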